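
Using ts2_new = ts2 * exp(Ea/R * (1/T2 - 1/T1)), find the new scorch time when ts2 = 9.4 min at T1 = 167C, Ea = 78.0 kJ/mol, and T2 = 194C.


Convert temperatures: T1 = 167 + 273.15 = 440.15 K, T2 = 194 + 273.15 = 467.15 K
ts2_new = 9.4 * exp(78000 / 8.314 * (1/467.15 - 1/440.15))
1/T2 - 1/T1 = -1.3131e-04
ts2_new = 2.74 min

2.74 min


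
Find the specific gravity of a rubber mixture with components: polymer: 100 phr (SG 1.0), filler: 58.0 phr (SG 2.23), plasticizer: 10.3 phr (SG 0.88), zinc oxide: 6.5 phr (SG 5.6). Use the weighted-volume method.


Sum of weights = 174.8
Volume contributions:
  polymer: 100/1.0 = 100.0000
  filler: 58.0/2.23 = 26.0090
  plasticizer: 10.3/0.88 = 11.7045
  zinc oxide: 6.5/5.6 = 1.1607
Sum of volumes = 138.8742
SG = 174.8 / 138.8742 = 1.259

SG = 1.259


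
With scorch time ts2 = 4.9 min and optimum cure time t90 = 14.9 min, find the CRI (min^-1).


CRI = 100 / (t90 - ts2)
= 100 / (14.9 - 4.9)
= 100 / 10.0
= 10.0 min^-1

10.0 min^-1


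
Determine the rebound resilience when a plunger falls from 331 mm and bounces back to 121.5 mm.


Resilience = h_rebound / h_drop * 100
= 121.5 / 331 * 100
= 36.7%

36.7%


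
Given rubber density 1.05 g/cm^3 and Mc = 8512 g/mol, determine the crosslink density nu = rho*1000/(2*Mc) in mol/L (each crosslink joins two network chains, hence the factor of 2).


nu = rho * 1000 / (2 * Mc)
nu = 1.05 * 1000 / (2 * 8512)
nu = 1050.0 / 17024
nu = 0.0617 mol/L

0.0617 mol/L


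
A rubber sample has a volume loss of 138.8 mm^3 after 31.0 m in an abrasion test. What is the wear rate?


Rate = volume_loss / distance
= 138.8 / 31.0
= 4.477 mm^3/m

4.477 mm^3/m


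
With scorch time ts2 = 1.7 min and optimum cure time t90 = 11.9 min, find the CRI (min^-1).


CRI = 100 / (t90 - ts2)
= 100 / (11.9 - 1.7)
= 100 / 10.2
= 9.8 min^-1

9.8 min^-1


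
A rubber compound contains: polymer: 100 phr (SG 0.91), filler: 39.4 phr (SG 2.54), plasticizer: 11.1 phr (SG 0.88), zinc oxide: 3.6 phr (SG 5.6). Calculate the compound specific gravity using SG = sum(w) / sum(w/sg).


Sum of weights = 154.1
Volume contributions:
  polymer: 100/0.91 = 109.8901
  filler: 39.4/2.54 = 15.5118
  plasticizer: 11.1/0.88 = 12.6136
  zinc oxide: 3.6/5.6 = 0.6429
Sum of volumes = 138.6584
SG = 154.1 / 138.6584 = 1.111

SG = 1.111


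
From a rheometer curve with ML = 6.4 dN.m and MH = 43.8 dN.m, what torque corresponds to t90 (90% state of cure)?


M90 = ML + 0.9 * (MH - ML)
M90 = 6.4 + 0.9 * (43.8 - 6.4)
M90 = 6.4 + 0.9 * 37.4
M90 = 40.06 dN.m

40.06 dN.m


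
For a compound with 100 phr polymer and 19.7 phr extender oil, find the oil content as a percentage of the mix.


Oil % = oil / (100 + oil) * 100
= 19.7 / (100 + 19.7) * 100
= 19.7 / 119.7 * 100
= 16.46%

16.46%


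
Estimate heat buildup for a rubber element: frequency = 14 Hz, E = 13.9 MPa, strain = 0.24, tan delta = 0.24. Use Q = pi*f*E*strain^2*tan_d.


Q = pi * f * E * strain^2 * tan_d
= pi * 14 * 13.9 * 0.24^2 * 0.24
= pi * 14 * 13.9 * 0.0576 * 0.24
= 8.4514

Q = 8.4514


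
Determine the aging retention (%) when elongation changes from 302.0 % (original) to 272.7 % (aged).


Retention = aged / original * 100
= 272.7 / 302.0 * 100
= 90.3%

90.3%


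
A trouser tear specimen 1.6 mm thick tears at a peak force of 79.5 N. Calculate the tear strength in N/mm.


Tear strength = force / thickness
= 79.5 / 1.6
= 49.69 N/mm

49.69 N/mm


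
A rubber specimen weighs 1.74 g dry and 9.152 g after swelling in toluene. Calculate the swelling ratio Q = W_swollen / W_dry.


Q = W_swollen / W_dry
Q = 9.152 / 1.74
Q = 5.26

Q = 5.26


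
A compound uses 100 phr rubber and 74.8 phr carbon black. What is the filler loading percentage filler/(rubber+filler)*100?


Filler % = filler / (rubber + filler) * 100
= 74.8 / (100 + 74.8) * 100
= 74.8 / 174.8 * 100
= 42.79%

42.79%


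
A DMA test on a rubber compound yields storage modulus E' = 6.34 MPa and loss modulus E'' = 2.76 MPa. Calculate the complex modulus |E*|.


|E*| = sqrt(E'^2 + E''^2)
= sqrt(6.34^2 + 2.76^2)
= sqrt(40.1956 + 7.6176)
= 6.915 MPa

6.915 MPa


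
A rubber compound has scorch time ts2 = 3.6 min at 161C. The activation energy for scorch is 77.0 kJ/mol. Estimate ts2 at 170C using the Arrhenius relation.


Convert temperatures: T1 = 161 + 273.15 = 434.15 K, T2 = 170 + 273.15 = 443.15 K
ts2_new = 3.6 * exp(77000 / 8.314 * (1/443.15 - 1/434.15))
1/T2 - 1/T1 = -4.6779e-05
ts2_new = 2.33 min

2.33 min


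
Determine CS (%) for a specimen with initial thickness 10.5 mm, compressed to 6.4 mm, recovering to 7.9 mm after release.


CS = (t0 - recovered) / (t0 - ts) * 100
= (10.5 - 7.9) / (10.5 - 6.4) * 100
= 2.6 / 4.1 * 100
= 63.4%

63.4%


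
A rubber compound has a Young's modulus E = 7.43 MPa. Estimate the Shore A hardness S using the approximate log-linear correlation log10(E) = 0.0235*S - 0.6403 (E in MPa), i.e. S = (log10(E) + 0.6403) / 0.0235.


log10(E) = 0.0235*S - 0.6403  =>  S = (log10(E) + 0.6403) / 0.0235
log10(7.43) = 0.870989
S = (0.870989 + 0.6403) / 0.0235 = 1.511289 / 0.0235
S = 64.3

Shore A = 64.3


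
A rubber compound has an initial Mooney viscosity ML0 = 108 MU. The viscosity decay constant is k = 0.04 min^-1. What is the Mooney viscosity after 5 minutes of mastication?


ML = ML0 * exp(-k * t)
ML = 108 * exp(-0.04 * 5)
ML = 108 * 0.8187
ML = 88.42 MU

88.42 MU


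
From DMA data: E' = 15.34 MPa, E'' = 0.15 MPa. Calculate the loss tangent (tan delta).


tan delta = E'' / E'
= 0.15 / 15.34
= 0.0098

tan delta = 0.0098


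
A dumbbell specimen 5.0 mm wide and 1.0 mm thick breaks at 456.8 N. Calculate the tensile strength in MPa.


Area = width * thickness = 5.0 * 1.0 = 5.0 mm^2
TS = force / area = 456.8 / 5.0 = 91.36 MPa

91.36 MPa


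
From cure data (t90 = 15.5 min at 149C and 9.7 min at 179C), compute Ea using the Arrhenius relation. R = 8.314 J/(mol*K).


T1 = 422.15 K, T2 = 452.15 K
1/T1 - 1/T2 = 1.5717e-04
ln(t1/t2) = ln(15.5/9.7) = 0.4687
Ea = 8.314 * 0.4687 / 1.5717e-04 = 24793.9744 J/mol
Ea = 24.79 kJ/mol

24.79 kJ/mol


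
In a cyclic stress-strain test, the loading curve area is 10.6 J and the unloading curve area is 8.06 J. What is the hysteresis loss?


Hysteresis loss = loading - unloading
= 10.6 - 8.06
= 2.54 J

2.54 J


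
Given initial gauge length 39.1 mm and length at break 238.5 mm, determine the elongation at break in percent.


Elongation = (Lf - L0) / L0 * 100
= (238.5 - 39.1) / 39.1 * 100
= 199.4 / 39.1 * 100
= 510.0%

510.0%


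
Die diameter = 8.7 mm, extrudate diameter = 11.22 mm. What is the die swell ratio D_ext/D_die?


Die swell ratio = D_extrudate / D_die
= 11.22 / 8.7
= 1.29

Die swell = 1.29


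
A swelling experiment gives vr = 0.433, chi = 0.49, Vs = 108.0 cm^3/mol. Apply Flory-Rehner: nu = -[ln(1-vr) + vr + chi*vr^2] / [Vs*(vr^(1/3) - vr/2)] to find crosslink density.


ln(1 - vr) = ln(1 - 0.433) = -0.5674
Numerator = -((-0.5674) + 0.433 + 0.49 * 0.433^2) = 0.0425
Denominator = 108.0 * (0.433^(1/3) - 0.433/2) = 58.3238
nu = 0.0425 / 58.3238 = 7.2914e-04 mol/cm^3

7.2914e-04 mol/cm^3


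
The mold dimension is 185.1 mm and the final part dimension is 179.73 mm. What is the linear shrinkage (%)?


Shrinkage = (mold - part) / mold * 100
= (185.1 - 179.73) / 185.1 * 100
= 5.37 / 185.1 * 100
= 2.9%

2.9%


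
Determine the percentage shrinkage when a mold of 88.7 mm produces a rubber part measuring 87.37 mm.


Shrinkage = (mold - part) / mold * 100
= (88.7 - 87.37) / 88.7 * 100
= 1.33 / 88.7 * 100
= 1.5%

1.5%


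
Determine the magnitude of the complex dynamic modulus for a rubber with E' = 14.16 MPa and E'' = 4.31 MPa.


|E*| = sqrt(E'^2 + E''^2)
= sqrt(14.16^2 + 4.31^2)
= sqrt(200.5056 + 18.5761)
= 14.801 MPa

14.801 MPa


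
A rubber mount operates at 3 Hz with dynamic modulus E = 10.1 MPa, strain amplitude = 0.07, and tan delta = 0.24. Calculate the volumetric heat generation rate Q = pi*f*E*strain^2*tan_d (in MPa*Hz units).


Q = pi * f * E * strain^2 * tan_d
= pi * 3 * 10.1 * 0.07^2 * 0.24
= pi * 3 * 10.1 * 0.0049 * 0.24
= 0.1119

Q = 0.1119


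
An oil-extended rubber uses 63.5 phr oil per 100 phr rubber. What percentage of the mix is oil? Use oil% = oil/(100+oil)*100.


Oil % = oil / (100 + oil) * 100
= 63.5 / (100 + 63.5) * 100
= 63.5 / 163.5 * 100
= 38.84%

38.84%


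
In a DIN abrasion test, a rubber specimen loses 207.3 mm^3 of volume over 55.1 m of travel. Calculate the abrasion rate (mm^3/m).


Rate = volume_loss / distance
= 207.3 / 55.1
= 3.762 mm^3/m

3.762 mm^3/m


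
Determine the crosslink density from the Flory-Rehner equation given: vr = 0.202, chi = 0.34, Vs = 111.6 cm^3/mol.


ln(1 - vr) = ln(1 - 0.202) = -0.2256
Numerator = -((-0.2256) + 0.202 + 0.34 * 0.202^2) = 0.0098
Denominator = 111.6 * (0.202^(1/3) - 0.202/2) = 54.2093
nu = 0.0098 / 54.2093 = 1.8029e-04 mol/cm^3

1.8029e-04 mol/cm^3


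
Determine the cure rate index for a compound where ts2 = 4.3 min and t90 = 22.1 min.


CRI = 100 / (t90 - ts2)
= 100 / (22.1 - 4.3)
= 100 / 17.8
= 5.62 min^-1

5.62 min^-1


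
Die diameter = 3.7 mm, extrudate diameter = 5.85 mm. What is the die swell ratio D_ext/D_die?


Die swell ratio = D_extrudate / D_die
= 5.85 / 3.7
= 1.581

Die swell = 1.581


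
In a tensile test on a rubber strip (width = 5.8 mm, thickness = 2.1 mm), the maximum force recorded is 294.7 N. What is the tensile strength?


Area = width * thickness = 5.8 * 2.1 = 12.18 mm^2
TS = force / area = 294.7 / 12.18 = 24.2 MPa

24.2 MPa


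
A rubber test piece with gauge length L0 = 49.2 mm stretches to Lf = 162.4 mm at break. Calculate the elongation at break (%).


Elongation = (Lf - L0) / L0 * 100
= (162.4 - 49.2) / 49.2 * 100
= 113.2 / 49.2 * 100
= 230.1%

230.1%


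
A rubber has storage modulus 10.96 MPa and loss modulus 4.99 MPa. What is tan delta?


tan delta = E'' / E'
= 4.99 / 10.96
= 0.4553

tan delta = 0.4553


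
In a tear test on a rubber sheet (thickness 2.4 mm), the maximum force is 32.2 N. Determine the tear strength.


Tear strength = force / thickness
= 32.2 / 2.4
= 13.42 N/mm

13.42 N/mm


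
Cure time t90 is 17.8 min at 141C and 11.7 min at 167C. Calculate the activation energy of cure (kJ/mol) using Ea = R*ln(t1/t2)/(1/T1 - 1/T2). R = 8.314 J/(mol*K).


T1 = 414.15 K, T2 = 440.15 K
1/T1 - 1/T2 = 1.4263e-04
ln(t1/t2) = ln(17.8/11.7) = 0.4196
Ea = 8.314 * 0.4196 / 1.4263e-04 = 24459.1002 J/mol
Ea = 24.46 kJ/mol

24.46 kJ/mol


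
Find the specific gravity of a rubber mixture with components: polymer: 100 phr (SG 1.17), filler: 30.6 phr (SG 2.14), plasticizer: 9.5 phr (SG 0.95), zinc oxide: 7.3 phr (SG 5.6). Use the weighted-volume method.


Sum of weights = 147.4
Volume contributions:
  polymer: 100/1.17 = 85.4701
  filler: 30.6/2.14 = 14.2991
  plasticizer: 9.5/0.95 = 10.0000
  zinc oxide: 7.3/5.6 = 1.3036
Sum of volumes = 111.0727
SG = 147.4 / 111.0727 = 1.327

SG = 1.327


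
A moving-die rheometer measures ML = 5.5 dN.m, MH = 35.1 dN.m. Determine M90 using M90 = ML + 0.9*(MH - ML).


M90 = ML + 0.9 * (MH - ML)
M90 = 5.5 + 0.9 * (35.1 - 5.5)
M90 = 5.5 + 0.9 * 29.6
M90 = 32.14 dN.m

32.14 dN.m


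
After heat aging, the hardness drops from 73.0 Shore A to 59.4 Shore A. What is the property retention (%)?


Retention = aged / original * 100
= 59.4 / 73.0 * 100
= 81.4%

81.4%


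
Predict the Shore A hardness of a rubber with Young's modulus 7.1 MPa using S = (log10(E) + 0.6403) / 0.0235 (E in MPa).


log10(E) = 0.0235*S - 0.6403  =>  S = (log10(E) + 0.6403) / 0.0235
log10(7.1) = 0.851258
S = (0.851258 + 0.6403) / 0.0235 = 1.491558 / 0.0235
S = 63.5

Shore A = 63.5


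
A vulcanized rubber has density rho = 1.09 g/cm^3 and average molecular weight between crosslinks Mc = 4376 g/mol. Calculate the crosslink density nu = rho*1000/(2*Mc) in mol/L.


nu = rho * 1000 / (2 * Mc)
nu = 1.09 * 1000 / (2 * 4376)
nu = 1090.0 / 8752
nu = 0.1245 mol/L

0.1245 mol/L


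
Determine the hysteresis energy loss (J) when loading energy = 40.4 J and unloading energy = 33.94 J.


Hysteresis loss = loading - unloading
= 40.4 - 33.94
= 6.46 J

6.46 J


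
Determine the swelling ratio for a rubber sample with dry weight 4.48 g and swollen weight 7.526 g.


Q = W_swollen / W_dry
Q = 7.526 / 4.48
Q = 1.68

Q = 1.68


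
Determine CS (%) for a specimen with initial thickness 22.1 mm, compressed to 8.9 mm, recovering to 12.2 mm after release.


CS = (t0 - recovered) / (t0 - ts) * 100
= (22.1 - 12.2) / (22.1 - 8.9) * 100
= 9.9 / 13.2 * 100
= 75.0%

75.0%


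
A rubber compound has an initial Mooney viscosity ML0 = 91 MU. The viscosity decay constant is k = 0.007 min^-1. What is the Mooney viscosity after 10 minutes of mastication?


ML = ML0 * exp(-k * t)
ML = 91 * exp(-0.007 * 10)
ML = 91 * 0.9324
ML = 84.85 MU

84.85 MU


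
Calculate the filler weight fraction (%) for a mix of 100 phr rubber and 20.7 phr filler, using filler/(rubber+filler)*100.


Filler % = filler / (rubber + filler) * 100
= 20.7 / (100 + 20.7) * 100
= 20.7 / 120.7 * 100
= 17.15%

17.15%


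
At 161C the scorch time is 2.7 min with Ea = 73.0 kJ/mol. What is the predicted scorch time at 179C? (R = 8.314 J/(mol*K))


Convert temperatures: T1 = 161 + 273.15 = 434.15 K, T2 = 179 + 273.15 = 452.15 K
ts2_new = 2.7 * exp(73000 / 8.314 * (1/452.15 - 1/434.15))
1/T2 - 1/T1 = -9.1696e-05
ts2_new = 1.21 min

1.21 min


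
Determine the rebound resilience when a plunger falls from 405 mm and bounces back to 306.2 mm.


Resilience = h_rebound / h_drop * 100
= 306.2 / 405 * 100
= 75.6%

75.6%


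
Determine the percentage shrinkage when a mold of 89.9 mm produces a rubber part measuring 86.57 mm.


Shrinkage = (mold - part) / mold * 100
= (89.9 - 86.57) / 89.9 * 100
= 3.33 / 89.9 * 100
= 3.7%

3.7%


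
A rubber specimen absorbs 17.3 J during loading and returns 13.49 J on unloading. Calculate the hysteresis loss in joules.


Hysteresis loss = loading - unloading
= 17.3 - 13.49
= 3.81 J

3.81 J


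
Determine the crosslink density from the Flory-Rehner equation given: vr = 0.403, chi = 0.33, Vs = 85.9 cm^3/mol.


ln(1 - vr) = ln(1 - 0.403) = -0.5158
Numerator = -((-0.5158) + 0.403 + 0.33 * 0.403^2) = 0.0592
Denominator = 85.9 * (0.403^(1/3) - 0.403/2) = 46.1406
nu = 0.0592 / 46.1406 = 0.0013 mol/cm^3

0.0013 mol/cm^3


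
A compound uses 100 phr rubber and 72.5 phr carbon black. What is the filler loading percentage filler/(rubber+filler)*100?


Filler % = filler / (rubber + filler) * 100
= 72.5 / (100 + 72.5) * 100
= 72.5 / 172.5 * 100
= 42.03%

42.03%


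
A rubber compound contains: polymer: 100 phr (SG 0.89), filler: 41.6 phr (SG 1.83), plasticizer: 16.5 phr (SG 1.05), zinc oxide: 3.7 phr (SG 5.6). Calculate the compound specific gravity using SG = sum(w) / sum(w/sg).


Sum of weights = 161.8
Volume contributions:
  polymer: 100/0.89 = 112.3596
  filler: 41.6/1.83 = 22.7322
  plasticizer: 16.5/1.05 = 15.7143
  zinc oxide: 3.7/5.6 = 0.6607
Sum of volumes = 151.4668
SG = 161.8 / 151.4668 = 1.068

SG = 1.068


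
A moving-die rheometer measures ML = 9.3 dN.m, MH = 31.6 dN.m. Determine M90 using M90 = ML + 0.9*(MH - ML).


M90 = ML + 0.9 * (MH - ML)
M90 = 9.3 + 0.9 * (31.6 - 9.3)
M90 = 9.3 + 0.9 * 22.3
M90 = 29.37 dN.m

29.37 dN.m


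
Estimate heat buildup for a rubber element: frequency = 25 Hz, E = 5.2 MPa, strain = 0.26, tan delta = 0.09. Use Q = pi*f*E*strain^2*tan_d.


Q = pi * f * E * strain^2 * tan_d
= pi * 25 * 5.2 * 0.26^2 * 0.09
= pi * 25 * 5.2 * 0.0676 * 0.09
= 2.4847

Q = 2.4847


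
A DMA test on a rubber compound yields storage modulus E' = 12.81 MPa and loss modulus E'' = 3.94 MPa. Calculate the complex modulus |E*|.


|E*| = sqrt(E'^2 + E''^2)
= sqrt(12.81^2 + 3.94^2)
= sqrt(164.0961 + 15.5236)
= 13.402 MPa

13.402 MPa


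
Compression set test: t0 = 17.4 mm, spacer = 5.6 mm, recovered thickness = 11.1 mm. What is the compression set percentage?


CS = (t0 - recovered) / (t0 - ts) * 100
= (17.4 - 11.1) / (17.4 - 5.6) * 100
= 6.3 / 11.8 * 100
= 53.4%

53.4%


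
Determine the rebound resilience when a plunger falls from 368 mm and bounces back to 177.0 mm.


Resilience = h_rebound / h_drop * 100
= 177.0 / 368 * 100
= 48.1%

48.1%


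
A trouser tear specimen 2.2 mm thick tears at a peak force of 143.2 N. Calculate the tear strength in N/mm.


Tear strength = force / thickness
= 143.2 / 2.2
= 65.09 N/mm

65.09 N/mm


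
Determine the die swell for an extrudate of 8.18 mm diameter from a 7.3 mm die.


Die swell ratio = D_extrudate / D_die
= 8.18 / 7.3
= 1.121

Die swell = 1.121


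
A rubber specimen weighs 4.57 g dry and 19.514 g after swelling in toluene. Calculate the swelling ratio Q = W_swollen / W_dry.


Q = W_swollen / W_dry
Q = 19.514 / 4.57
Q = 4.27

Q = 4.27


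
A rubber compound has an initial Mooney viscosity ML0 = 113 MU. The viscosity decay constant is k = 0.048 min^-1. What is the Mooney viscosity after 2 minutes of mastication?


ML = ML0 * exp(-k * t)
ML = 113 * exp(-0.048 * 2)
ML = 113 * 0.9085
ML = 102.66 MU

102.66 MU


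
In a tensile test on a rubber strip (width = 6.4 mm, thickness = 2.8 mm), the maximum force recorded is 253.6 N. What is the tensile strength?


Area = width * thickness = 6.4 * 2.8 = 17.92 mm^2
TS = force / area = 253.6 / 17.92 = 14.15 MPa

14.15 MPa


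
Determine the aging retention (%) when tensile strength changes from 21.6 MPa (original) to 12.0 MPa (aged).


Retention = aged / original * 100
= 12.0 / 21.6 * 100
= 55.6%

55.6%


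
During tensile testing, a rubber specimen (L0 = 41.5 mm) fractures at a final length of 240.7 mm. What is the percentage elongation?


Elongation = (Lf - L0) / L0 * 100
= (240.7 - 41.5) / 41.5 * 100
= 199.2 / 41.5 * 100
= 480.0%

480.0%


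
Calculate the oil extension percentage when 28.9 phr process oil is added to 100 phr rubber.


Oil % = oil / (100 + oil) * 100
= 28.9 / (100 + 28.9) * 100
= 28.9 / 128.9 * 100
= 22.42%

22.42%


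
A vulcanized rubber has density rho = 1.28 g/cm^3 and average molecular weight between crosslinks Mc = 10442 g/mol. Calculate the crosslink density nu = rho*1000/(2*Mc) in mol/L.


nu = rho * 1000 / (2 * Mc)
nu = 1.28 * 1000 / (2 * 10442)
nu = 1280.0 / 20884
nu = 0.0613 mol/L

0.0613 mol/L


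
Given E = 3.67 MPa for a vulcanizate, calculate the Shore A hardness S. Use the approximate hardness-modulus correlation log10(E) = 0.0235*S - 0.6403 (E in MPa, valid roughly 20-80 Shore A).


log10(E) = 0.0235*S - 0.6403  =>  S = (log10(E) + 0.6403) / 0.0235
log10(3.67) = 0.564666
S = (0.564666 + 0.6403) / 0.0235 = 1.204966 / 0.0235
S = 51.3

Shore A = 51.3


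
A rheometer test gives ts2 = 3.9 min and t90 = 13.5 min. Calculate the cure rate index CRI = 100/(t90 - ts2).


CRI = 100 / (t90 - ts2)
= 100 / (13.5 - 3.9)
= 100 / 9.6
= 10.42 min^-1

10.42 min^-1


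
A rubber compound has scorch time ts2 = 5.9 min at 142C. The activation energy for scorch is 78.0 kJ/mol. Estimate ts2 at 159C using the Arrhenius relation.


Convert temperatures: T1 = 142 + 273.15 = 415.15 K, T2 = 159 + 273.15 = 432.15 K
ts2_new = 5.9 * exp(78000 / 8.314 * (1/432.15 - 1/415.15))
1/T2 - 1/T1 = -9.4757e-05
ts2_new = 2.43 min

2.43 min


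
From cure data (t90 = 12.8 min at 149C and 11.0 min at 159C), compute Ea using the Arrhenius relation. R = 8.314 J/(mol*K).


T1 = 422.15 K, T2 = 432.15 K
1/T1 - 1/T2 = 5.4815e-05
ln(t1/t2) = ln(12.8/11.0) = 0.1515
Ea = 8.314 * 0.1515 / 5.4815e-05 = 22986.1893 J/mol
Ea = 22.99 kJ/mol

22.99 kJ/mol


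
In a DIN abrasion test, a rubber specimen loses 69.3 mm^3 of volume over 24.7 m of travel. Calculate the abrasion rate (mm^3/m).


Rate = volume_loss / distance
= 69.3 / 24.7
= 2.806 mm^3/m

2.806 mm^3/m


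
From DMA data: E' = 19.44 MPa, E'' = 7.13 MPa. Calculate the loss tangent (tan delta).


tan delta = E'' / E'
= 7.13 / 19.44
= 0.3668

tan delta = 0.3668


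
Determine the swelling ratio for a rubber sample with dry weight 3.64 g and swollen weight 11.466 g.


Q = W_swollen / W_dry
Q = 11.466 / 3.64
Q = 3.15

Q = 3.15


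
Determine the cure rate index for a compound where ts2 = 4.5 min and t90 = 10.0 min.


CRI = 100 / (t90 - ts2)
= 100 / (10.0 - 4.5)
= 100 / 5.5
= 18.18 min^-1

18.18 min^-1


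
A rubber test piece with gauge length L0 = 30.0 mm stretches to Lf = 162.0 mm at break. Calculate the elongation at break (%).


Elongation = (Lf - L0) / L0 * 100
= (162.0 - 30.0) / 30.0 * 100
= 132.0 / 30.0 * 100
= 440.0%

440.0%


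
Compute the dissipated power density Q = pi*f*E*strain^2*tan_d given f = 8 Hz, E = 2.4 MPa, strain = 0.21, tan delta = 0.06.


Q = pi * f * E * strain^2 * tan_d
= pi * 8 * 2.4 * 0.21^2 * 0.06
= pi * 8 * 2.4 * 0.0441 * 0.06
= 0.1596

Q = 0.1596


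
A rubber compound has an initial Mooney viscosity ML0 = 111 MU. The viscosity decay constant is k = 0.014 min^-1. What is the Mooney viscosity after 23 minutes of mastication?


ML = ML0 * exp(-k * t)
ML = 111 * exp(-0.014 * 23)
ML = 111 * 0.7247
ML = 80.44 MU

80.44 MU


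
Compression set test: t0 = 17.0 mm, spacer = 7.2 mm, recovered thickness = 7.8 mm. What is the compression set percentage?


CS = (t0 - recovered) / (t0 - ts) * 100
= (17.0 - 7.8) / (17.0 - 7.2) * 100
= 9.2 / 9.8 * 100
= 93.9%

93.9%


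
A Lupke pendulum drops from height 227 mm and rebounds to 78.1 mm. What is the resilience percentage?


Resilience = h_rebound / h_drop * 100
= 78.1 / 227 * 100
= 34.4%

34.4%


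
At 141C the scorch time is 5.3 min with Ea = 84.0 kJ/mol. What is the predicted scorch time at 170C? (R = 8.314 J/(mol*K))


Convert temperatures: T1 = 141 + 273.15 = 414.15 K, T2 = 170 + 273.15 = 443.15 K
ts2_new = 5.3 * exp(84000 / 8.314 * (1/443.15 - 1/414.15))
1/T2 - 1/T1 = -1.5801e-04
ts2_new = 1.07 min

1.07 min


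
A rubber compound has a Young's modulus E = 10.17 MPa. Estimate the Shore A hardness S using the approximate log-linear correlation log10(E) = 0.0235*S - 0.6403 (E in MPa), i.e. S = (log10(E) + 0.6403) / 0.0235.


log10(E) = 0.0235*S - 0.6403  =>  S = (log10(E) + 0.6403) / 0.0235
log10(10.17) = 1.007321
S = (1.007321 + 0.6403) / 0.0235 = 1.647621 / 0.0235
S = 70.1

Shore A = 70.1


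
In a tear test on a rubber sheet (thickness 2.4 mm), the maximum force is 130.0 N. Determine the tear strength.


Tear strength = force / thickness
= 130.0 / 2.4
= 54.17 N/mm

54.17 N/mm


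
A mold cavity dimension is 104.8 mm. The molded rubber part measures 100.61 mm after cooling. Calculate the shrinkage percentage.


Shrinkage = (mold - part) / mold * 100
= (104.8 - 100.61) / 104.8 * 100
= 4.19 / 104.8 * 100
= 4.0%

4.0%


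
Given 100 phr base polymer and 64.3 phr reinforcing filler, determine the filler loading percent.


Filler % = filler / (rubber + filler) * 100
= 64.3 / (100 + 64.3) * 100
= 64.3 / 164.3 * 100
= 39.14%

39.14%


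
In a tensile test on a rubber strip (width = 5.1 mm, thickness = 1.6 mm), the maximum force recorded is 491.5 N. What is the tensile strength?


Area = width * thickness = 5.1 * 1.6 = 8.16 mm^2
TS = force / area = 491.5 / 8.16 = 60.23 MPa

60.23 MPa


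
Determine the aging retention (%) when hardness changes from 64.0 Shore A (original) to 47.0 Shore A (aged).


Retention = aged / original * 100
= 47.0 / 64.0 * 100
= 73.4%

73.4%


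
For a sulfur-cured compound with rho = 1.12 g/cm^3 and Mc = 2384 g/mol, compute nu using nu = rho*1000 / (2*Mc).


nu = rho * 1000 / (2 * Mc)
nu = 1.12 * 1000 / (2 * 2384)
nu = 1120.0 / 4768
nu = 0.2349 mol/L

0.2349 mol/L


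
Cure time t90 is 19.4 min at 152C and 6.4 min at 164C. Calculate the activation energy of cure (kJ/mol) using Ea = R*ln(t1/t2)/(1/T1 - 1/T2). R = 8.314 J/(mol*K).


T1 = 425.15 K, T2 = 437.15 K
1/T1 - 1/T2 = 6.4567e-05
ln(t1/t2) = ln(19.4/6.4) = 1.1090
Ea = 8.314 * 1.1090 / 6.4567e-05 = 142798.3620 J/mol
Ea = 142.8 kJ/mol

142.8 kJ/mol


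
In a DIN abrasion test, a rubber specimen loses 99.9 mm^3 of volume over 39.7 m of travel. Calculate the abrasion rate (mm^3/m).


Rate = volume_loss / distance
= 99.9 / 39.7
= 2.516 mm^3/m

2.516 mm^3/m


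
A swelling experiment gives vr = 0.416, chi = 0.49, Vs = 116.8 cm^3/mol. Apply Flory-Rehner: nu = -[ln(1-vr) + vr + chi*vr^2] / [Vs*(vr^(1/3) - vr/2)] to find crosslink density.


ln(1 - vr) = ln(1 - 0.416) = -0.5379
Numerator = -((-0.5379) + 0.416 + 0.49 * 0.416^2) = 0.0371
Denominator = 116.8 * (0.416^(1/3) - 0.416/2) = 62.8971
nu = 0.0371 / 62.8971 = 5.8917e-04 mol/cm^3

5.8917e-04 mol/cm^3


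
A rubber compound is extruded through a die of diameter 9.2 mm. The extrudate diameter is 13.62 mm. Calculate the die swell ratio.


Die swell ratio = D_extrudate / D_die
= 13.62 / 9.2
= 1.48

Die swell = 1.48


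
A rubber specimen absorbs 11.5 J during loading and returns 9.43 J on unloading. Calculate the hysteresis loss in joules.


Hysteresis loss = loading - unloading
= 11.5 - 9.43
= 2.07 J

2.07 J


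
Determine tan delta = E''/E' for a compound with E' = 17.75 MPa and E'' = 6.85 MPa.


tan delta = E'' / E'
= 6.85 / 17.75
= 0.3859

tan delta = 0.3859


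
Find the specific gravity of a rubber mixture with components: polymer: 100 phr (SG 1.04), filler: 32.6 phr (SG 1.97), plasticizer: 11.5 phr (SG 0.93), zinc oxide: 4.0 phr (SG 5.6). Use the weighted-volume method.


Sum of weights = 148.1
Volume contributions:
  polymer: 100/1.04 = 96.1538
  filler: 32.6/1.97 = 16.5482
  plasticizer: 11.5/0.93 = 12.3656
  zinc oxide: 4.0/5.6 = 0.7143
Sum of volumes = 125.7819
SG = 148.1 / 125.7819 = 1.177

SG = 1.177


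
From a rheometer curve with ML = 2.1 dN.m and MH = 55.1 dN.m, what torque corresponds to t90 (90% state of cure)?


M90 = ML + 0.9 * (MH - ML)
M90 = 2.1 + 0.9 * (55.1 - 2.1)
M90 = 2.1 + 0.9 * 53.0
M90 = 49.8 dN.m

49.8 dN.m


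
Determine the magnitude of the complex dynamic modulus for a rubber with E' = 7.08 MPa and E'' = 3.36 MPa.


|E*| = sqrt(E'^2 + E''^2)
= sqrt(7.08^2 + 3.36^2)
= sqrt(50.1264 + 11.2896)
= 7.837 MPa

7.837 MPa


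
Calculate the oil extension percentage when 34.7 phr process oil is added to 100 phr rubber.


Oil % = oil / (100 + oil) * 100
= 34.7 / (100 + 34.7) * 100
= 34.7 / 134.7 * 100
= 25.76%

25.76%


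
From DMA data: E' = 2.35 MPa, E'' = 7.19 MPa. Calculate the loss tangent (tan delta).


tan delta = E'' / E'
= 7.19 / 2.35
= 3.0596

tan delta = 3.0596


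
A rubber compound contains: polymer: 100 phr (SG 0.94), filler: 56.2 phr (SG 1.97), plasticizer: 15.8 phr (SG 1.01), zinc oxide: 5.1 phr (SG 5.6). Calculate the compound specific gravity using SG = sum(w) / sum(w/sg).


Sum of weights = 177.1
Volume contributions:
  polymer: 100/0.94 = 106.3830
  filler: 56.2/1.97 = 28.5279
  plasticizer: 15.8/1.01 = 15.6436
  zinc oxide: 5.1/5.6 = 0.9107
Sum of volumes = 151.4652
SG = 177.1 / 151.4652 = 1.169

SG = 1.169


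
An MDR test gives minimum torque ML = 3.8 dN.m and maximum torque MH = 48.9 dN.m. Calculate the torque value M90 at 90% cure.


M90 = ML + 0.9 * (MH - ML)
M90 = 3.8 + 0.9 * (48.9 - 3.8)
M90 = 3.8 + 0.9 * 45.1
M90 = 44.39 dN.m

44.39 dN.m


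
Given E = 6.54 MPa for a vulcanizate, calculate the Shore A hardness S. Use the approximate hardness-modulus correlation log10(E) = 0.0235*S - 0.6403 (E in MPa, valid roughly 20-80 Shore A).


log10(E) = 0.0235*S - 0.6403  =>  S = (log10(E) + 0.6403) / 0.0235
log10(6.54) = 0.815578
S = (0.815578 + 0.6403) / 0.0235 = 1.455878 / 0.0235
S = 62.0

Shore A = 62.0


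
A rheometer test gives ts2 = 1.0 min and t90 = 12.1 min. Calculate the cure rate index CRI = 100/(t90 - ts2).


CRI = 100 / (t90 - ts2)
= 100 / (12.1 - 1.0)
= 100 / 11.1
= 9.01 min^-1

9.01 min^-1


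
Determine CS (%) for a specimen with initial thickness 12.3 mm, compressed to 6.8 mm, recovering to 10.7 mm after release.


CS = (t0 - recovered) / (t0 - ts) * 100
= (12.3 - 10.7) / (12.3 - 6.8) * 100
= 1.6 / 5.5 * 100
= 29.1%

29.1%


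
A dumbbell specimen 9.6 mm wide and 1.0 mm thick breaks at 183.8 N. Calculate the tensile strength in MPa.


Area = width * thickness = 9.6 * 1.0 = 9.6 mm^2
TS = force / area = 183.8 / 9.6 = 19.15 MPa

19.15 MPa


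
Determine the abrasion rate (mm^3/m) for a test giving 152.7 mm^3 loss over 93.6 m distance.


Rate = volume_loss / distance
= 152.7 / 93.6
= 1.631 mm^3/m

1.631 mm^3/m


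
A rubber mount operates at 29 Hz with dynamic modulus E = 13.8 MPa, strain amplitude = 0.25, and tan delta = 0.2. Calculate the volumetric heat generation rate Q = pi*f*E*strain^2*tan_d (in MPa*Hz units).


Q = pi * f * E * strain^2 * tan_d
= pi * 29 * 13.8 * 0.25^2 * 0.2
= pi * 29 * 13.8 * 0.0625 * 0.2
= 15.7158

Q = 15.7158


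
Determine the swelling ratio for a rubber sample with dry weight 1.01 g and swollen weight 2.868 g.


Q = W_swollen / W_dry
Q = 2.868 / 1.01
Q = 2.84

Q = 2.84


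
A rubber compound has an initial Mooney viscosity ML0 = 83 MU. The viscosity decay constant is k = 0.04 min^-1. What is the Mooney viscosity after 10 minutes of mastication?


ML = ML0 * exp(-k * t)
ML = 83 * exp(-0.04 * 10)
ML = 83 * 0.6703
ML = 55.64 MU

55.64 MU


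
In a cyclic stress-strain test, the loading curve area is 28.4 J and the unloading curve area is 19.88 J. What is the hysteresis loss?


Hysteresis loss = loading - unloading
= 28.4 - 19.88
= 8.52 J

8.52 J


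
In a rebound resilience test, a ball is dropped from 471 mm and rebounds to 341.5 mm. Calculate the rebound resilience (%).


Resilience = h_rebound / h_drop * 100
= 341.5 / 471 * 100
= 72.5%

72.5%


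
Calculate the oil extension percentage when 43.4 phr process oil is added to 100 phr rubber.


Oil % = oil / (100 + oil) * 100
= 43.4 / (100 + 43.4) * 100
= 43.4 / 143.4 * 100
= 30.26%

30.26%


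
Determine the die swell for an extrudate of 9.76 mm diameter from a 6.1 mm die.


Die swell ratio = D_extrudate / D_die
= 9.76 / 6.1
= 1.6

Die swell = 1.6


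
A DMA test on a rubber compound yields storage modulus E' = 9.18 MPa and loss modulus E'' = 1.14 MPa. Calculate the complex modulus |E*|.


|E*| = sqrt(E'^2 + E''^2)
= sqrt(9.18^2 + 1.14^2)
= sqrt(84.2724 + 1.2996)
= 9.251 MPa

9.251 MPa


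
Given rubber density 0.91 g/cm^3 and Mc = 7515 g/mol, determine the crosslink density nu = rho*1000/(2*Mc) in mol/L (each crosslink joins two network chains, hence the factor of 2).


nu = rho * 1000 / (2 * Mc)
nu = 0.91 * 1000 / (2 * 7515)
nu = 910.0 / 15030
nu = 0.0605 mol/L

0.0605 mol/L


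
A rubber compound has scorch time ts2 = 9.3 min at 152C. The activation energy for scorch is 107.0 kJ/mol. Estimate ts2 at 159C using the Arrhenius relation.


Convert temperatures: T1 = 152 + 273.15 = 425.15 K, T2 = 159 + 273.15 = 432.15 K
ts2_new = 9.3 * exp(107000 / 8.314 * (1/432.15 - 1/425.15))
1/T2 - 1/T1 = -3.8100e-05
ts2_new = 5.7 min

5.7 min


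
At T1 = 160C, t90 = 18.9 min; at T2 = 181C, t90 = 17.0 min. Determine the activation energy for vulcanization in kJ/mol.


T1 = 433.15 K, T2 = 454.15 K
1/T1 - 1/T2 = 1.0675e-04
ln(t1/t2) = ln(18.9/17.0) = 0.1059
Ea = 8.314 * 0.1059 / 1.0675e-04 = 8251.3212 J/mol
Ea = 8.25 kJ/mol

8.25 kJ/mol


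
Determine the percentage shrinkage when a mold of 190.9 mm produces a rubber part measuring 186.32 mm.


Shrinkage = (mold - part) / mold * 100
= (190.9 - 186.32) / 190.9 * 100
= 4.58 / 190.9 * 100
= 2.4%

2.4%


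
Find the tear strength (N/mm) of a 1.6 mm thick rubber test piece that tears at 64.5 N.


Tear strength = force / thickness
= 64.5 / 1.6
= 40.31 N/mm

40.31 N/mm


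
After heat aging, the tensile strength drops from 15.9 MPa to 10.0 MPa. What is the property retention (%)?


Retention = aged / original * 100
= 10.0 / 15.9 * 100
= 62.9%

62.9%


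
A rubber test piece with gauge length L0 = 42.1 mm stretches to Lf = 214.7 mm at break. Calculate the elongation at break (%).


Elongation = (Lf - L0) / L0 * 100
= (214.7 - 42.1) / 42.1 * 100
= 172.6 / 42.1 * 100
= 410.0%

410.0%


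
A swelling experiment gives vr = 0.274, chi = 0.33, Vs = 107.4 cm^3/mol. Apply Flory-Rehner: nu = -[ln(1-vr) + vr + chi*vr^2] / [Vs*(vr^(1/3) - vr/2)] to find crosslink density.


ln(1 - vr) = ln(1 - 0.274) = -0.3202
Numerator = -((-0.3202) + 0.274 + 0.33 * 0.274^2) = 0.0214
Denominator = 107.4 * (0.274^(1/3) - 0.274/2) = 55.0432
nu = 0.0214 / 55.0432 = 3.8933e-04 mol/cm^3

3.8933e-04 mol/cm^3


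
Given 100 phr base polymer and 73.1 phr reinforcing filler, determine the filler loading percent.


Filler % = filler / (rubber + filler) * 100
= 73.1 / (100 + 73.1) * 100
= 73.1 / 173.1 * 100
= 42.23%

42.23%


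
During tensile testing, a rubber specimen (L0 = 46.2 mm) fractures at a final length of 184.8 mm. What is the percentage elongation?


Elongation = (Lf - L0) / L0 * 100
= (184.8 - 46.2) / 46.2 * 100
= 138.6 / 46.2 * 100
= 300.0%

300.0%


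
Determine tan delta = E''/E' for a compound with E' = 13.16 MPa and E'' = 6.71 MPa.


tan delta = E'' / E'
= 6.71 / 13.16
= 0.5099

tan delta = 0.5099


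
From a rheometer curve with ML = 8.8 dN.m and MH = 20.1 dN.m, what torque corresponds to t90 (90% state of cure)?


M90 = ML + 0.9 * (MH - ML)
M90 = 8.8 + 0.9 * (20.1 - 8.8)
M90 = 8.8 + 0.9 * 11.3
M90 = 18.97 dN.m

18.97 dN.m


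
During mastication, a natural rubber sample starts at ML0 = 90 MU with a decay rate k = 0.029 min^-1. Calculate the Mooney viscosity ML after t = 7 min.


ML = ML0 * exp(-k * t)
ML = 90 * exp(-0.029 * 7)
ML = 90 * 0.8163
ML = 73.47 MU

73.47 MU


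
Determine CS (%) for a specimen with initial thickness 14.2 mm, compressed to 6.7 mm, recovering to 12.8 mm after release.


CS = (t0 - recovered) / (t0 - ts) * 100
= (14.2 - 12.8) / (14.2 - 6.7) * 100
= 1.4 / 7.5 * 100
= 18.7%

18.7%


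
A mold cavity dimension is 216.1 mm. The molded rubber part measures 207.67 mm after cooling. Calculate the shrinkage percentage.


Shrinkage = (mold - part) / mold * 100
= (216.1 - 207.67) / 216.1 * 100
= 8.43 / 216.1 * 100
= 3.9%

3.9%


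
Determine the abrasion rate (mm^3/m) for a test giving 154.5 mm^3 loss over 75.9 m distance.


Rate = volume_loss / distance
= 154.5 / 75.9
= 2.036 mm^3/m

2.036 mm^3/m


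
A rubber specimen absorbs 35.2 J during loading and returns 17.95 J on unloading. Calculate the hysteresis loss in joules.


Hysteresis loss = loading - unloading
= 35.2 - 17.95
= 17.25 J

17.25 J


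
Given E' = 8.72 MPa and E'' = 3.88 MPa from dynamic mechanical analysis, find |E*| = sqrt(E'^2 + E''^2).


|E*| = sqrt(E'^2 + E''^2)
= sqrt(8.72^2 + 3.88^2)
= sqrt(76.0384 + 15.0544)
= 9.544 MPa

9.544 MPa


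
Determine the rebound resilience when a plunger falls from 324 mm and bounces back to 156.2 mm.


Resilience = h_rebound / h_drop * 100
= 156.2 / 324 * 100
= 48.2%

48.2%


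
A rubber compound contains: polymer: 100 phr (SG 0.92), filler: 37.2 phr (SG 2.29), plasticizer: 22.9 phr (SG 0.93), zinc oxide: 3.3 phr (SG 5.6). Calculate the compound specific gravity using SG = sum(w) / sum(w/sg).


Sum of weights = 163.4
Volume contributions:
  polymer: 100/0.92 = 108.6957
  filler: 37.2/2.29 = 16.2445
  plasticizer: 22.9/0.93 = 24.6237
  zinc oxide: 3.3/5.6 = 0.5893
Sum of volumes = 150.1531
SG = 163.4 / 150.1531 = 1.088

SG = 1.088


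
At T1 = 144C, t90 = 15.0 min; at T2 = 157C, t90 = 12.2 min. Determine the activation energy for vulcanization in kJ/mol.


T1 = 417.15 K, T2 = 430.15 K
1/T1 - 1/T2 = 7.2449e-05
ln(t1/t2) = ln(15.0/12.2) = 0.2066
Ea = 8.314 * 0.2066 / 7.2449e-05 = 23710.4127 J/mol
Ea = 23.71 kJ/mol

23.71 kJ/mol


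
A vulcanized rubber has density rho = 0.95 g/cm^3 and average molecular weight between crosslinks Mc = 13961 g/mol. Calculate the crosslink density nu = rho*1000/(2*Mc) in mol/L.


nu = rho * 1000 / (2 * Mc)
nu = 0.95 * 1000 / (2 * 13961)
nu = 950.0 / 27922
nu = 0.0340 mol/L

0.0340 mol/L


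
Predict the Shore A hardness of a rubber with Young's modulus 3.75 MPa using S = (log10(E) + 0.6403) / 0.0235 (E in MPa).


log10(E) = 0.0235*S - 0.6403  =>  S = (log10(E) + 0.6403) / 0.0235
log10(3.75) = 0.574031
S = (0.574031 + 0.6403) / 0.0235 = 1.214331 / 0.0235
S = 51.7

Shore A = 51.7


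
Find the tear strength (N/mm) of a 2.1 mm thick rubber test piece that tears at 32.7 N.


Tear strength = force / thickness
= 32.7 / 2.1
= 15.57 N/mm

15.57 N/mm


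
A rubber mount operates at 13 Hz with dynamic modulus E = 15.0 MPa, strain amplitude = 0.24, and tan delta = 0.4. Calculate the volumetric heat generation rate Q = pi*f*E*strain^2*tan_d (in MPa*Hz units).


Q = pi * f * E * strain^2 * tan_d
= pi * 13 * 15.0 * 0.24^2 * 0.4
= pi * 13 * 15.0 * 0.0576 * 0.4
= 14.1145

Q = 14.1145


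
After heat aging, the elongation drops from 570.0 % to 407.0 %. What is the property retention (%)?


Retention = aged / original * 100
= 407.0 / 570.0 * 100
= 71.4%

71.4%


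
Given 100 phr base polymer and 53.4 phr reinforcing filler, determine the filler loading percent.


Filler % = filler / (rubber + filler) * 100
= 53.4 / (100 + 53.4) * 100
= 53.4 / 153.4 * 100
= 34.81%

34.81%


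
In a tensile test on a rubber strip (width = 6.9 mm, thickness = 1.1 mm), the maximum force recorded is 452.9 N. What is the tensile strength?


Area = width * thickness = 6.9 * 1.1 = 7.59 mm^2
TS = force / area = 452.9 / 7.59 = 59.67 MPa

59.67 MPa


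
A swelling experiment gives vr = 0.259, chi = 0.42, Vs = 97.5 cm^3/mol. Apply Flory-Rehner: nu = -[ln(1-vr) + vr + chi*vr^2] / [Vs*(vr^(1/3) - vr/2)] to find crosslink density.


ln(1 - vr) = ln(1 - 0.259) = -0.2998
Numerator = -((-0.2998) + 0.259 + 0.42 * 0.259^2) = 0.0126
Denominator = 97.5 * (0.259^(1/3) - 0.259/2) = 49.5233
nu = 0.0126 / 49.5233 = 2.5403e-04 mol/cm^3

2.5403e-04 mol/cm^3


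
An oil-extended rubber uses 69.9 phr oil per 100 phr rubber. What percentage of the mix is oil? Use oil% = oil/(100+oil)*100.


Oil % = oil / (100 + oil) * 100
= 69.9 / (100 + 69.9) * 100
= 69.9 / 169.9 * 100
= 41.14%

41.14%


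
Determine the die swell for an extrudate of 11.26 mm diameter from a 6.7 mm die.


Die swell ratio = D_extrudate / D_die
= 11.26 / 6.7
= 1.681

Die swell = 1.681


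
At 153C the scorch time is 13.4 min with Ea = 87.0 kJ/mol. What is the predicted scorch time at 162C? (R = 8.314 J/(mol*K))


Convert temperatures: T1 = 153 + 273.15 = 426.15 K, T2 = 162 + 273.15 = 435.15 K
ts2_new = 13.4 * exp(87000 / 8.314 * (1/435.15 - 1/426.15))
1/T2 - 1/T1 = -4.8533e-05
ts2_new = 8.06 min

8.06 min


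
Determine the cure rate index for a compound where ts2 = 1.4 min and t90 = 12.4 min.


CRI = 100 / (t90 - ts2)
= 100 / (12.4 - 1.4)
= 100 / 11.0
= 9.09 min^-1

9.09 min^-1


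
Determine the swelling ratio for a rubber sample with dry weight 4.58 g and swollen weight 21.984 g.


Q = W_swollen / W_dry
Q = 21.984 / 4.58
Q = 4.8

Q = 4.8


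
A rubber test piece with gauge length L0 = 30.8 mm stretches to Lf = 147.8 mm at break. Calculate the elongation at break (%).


Elongation = (Lf - L0) / L0 * 100
= (147.8 - 30.8) / 30.8 * 100
= 117.0 / 30.8 * 100
= 379.9%

379.9%


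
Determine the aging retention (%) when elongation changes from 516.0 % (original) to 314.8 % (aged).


Retention = aged / original * 100
= 314.8 / 516.0 * 100
= 61.0%

61.0%


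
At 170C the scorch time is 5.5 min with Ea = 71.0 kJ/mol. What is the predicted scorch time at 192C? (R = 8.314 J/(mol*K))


Convert temperatures: T1 = 170 + 273.15 = 443.15 K, T2 = 192 + 273.15 = 465.15 K
ts2_new = 5.5 * exp(71000 / 8.314 * (1/465.15 - 1/443.15))
1/T2 - 1/T1 = -1.0673e-04
ts2_new = 2.21 min

2.21 min


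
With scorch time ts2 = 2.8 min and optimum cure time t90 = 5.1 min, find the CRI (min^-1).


CRI = 100 / (t90 - ts2)
= 100 / (5.1 - 2.8)
= 100 / 2.3
= 43.48 min^-1

43.48 min^-1
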